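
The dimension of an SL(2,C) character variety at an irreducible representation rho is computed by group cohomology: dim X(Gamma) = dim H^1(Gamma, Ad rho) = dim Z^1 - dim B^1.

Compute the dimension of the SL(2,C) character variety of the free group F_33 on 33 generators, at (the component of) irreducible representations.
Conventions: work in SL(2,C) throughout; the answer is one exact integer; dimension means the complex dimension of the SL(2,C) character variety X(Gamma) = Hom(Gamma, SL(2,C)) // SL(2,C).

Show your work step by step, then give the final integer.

96

Here Gamma is free of rank 33 — no relator constrains a cocycle.
So Z^1 = (sl_2)^33 in full: dim Z^1 = 99.
dim B^1 = 3: the coboundary map is injective because an irreducible image has centralizer 0 in sl_2.
dim H^1 = 99 - 3 = 96, which is dim X.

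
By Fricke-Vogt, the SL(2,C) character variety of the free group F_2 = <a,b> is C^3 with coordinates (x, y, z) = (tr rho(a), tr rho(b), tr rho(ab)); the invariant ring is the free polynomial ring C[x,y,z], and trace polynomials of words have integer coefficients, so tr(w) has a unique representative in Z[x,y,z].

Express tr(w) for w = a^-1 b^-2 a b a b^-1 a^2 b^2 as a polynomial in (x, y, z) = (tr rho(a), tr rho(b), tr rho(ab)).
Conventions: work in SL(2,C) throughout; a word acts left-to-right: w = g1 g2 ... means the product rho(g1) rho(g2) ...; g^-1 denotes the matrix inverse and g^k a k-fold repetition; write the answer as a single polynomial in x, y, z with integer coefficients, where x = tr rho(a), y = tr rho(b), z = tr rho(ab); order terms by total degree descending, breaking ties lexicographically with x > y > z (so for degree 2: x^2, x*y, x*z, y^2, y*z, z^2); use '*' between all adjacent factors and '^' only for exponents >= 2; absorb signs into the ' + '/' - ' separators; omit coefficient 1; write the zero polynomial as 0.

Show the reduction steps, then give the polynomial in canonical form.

tr(b a b a) = tr(b a) * tr(b a) - tr(1) = z^2 - 2
tr(b a b) = tr(b) * tr(a b) - tr(a) = y*z - x
next, tr(b a b a^2) = tr(a) * tr(b a b a) - tr(b a b) = x*z^2 - y*z - x
next, tr(a^2 b a b a) = tr(a) * tr(b a b a^2) - tr(b a b a) = x^2*z^2 - x*y*z - x^2 - z^2 + 2
tr(b a b a b a) = tr(a b) * tr(a b a b) - tr(a^-1 b^-1) = z^3 - 3*z
and tr(a b a) = tr(a) * tr(b a) - tr(b) = x*z - y
and tr(b a b a b) = tr(b) * tr(a b a b) - tr(a b a) = y*z^2 - x*z - y
tr(a^2 b a b a b) = tr(a) * tr(b a b a b a) - tr(b a b a b) = x*z^3 - y*z^2 - 2*x*z + y
next, tr(a b a b^-1 a^2 b) = tr(a^2 b a b a) * tr(b) - tr(a^2 b a b a b) = x^2*y*z^2 - x*y^2*z - x*z^3 - x^2*y + 2*x*z + y
and tr(b^2 a b) = tr(b) * tr(b a b) - tr(b a) = y^2*z - x*y - z
tr(b a^2 b^2 a) = tr(a) * tr(b^2 a b a) - tr(b^2 a b) = x*y*z^2 - x^2*z - y^2*z + z
tr(b^2) = tr(b) * tr(b) - tr(1) = y^2 - 2
and tr(b^3) = tr(b) * tr(b^2) - tr(b) = y^3 - 3*y
tr(b a^2 b^2) = tr(a) * tr(b^3 a) - tr(b^3) = x*y^2*z - x^2*y - y^3 - x*z + 3*y
next, tr(a b^2 a^2 b a) = tr(a) * tr(b a^2 b^2 a) - tr(b a^2 b^2) = x^2*y*z^2 - x^3*z - 2*x*y^2*z + x^2*y + y^3 + 2*x*z - 3*y
tr(a b^2 a^2 b) = tr(a) * tr(b a b^2 a) - tr(b a b^2) = x*y*z^2 - x^2*z - y^2*z + z
next, tr(a^2 b^2 a^2 b a) = tr(a) * tr(a b^2 a^2 b a) - tr(a b^2 a^2 b) = x^3*y*z^2 - x^4*z - 2*x^2*y^2*z + x^3*y + x*y^3 - x*y*z^2 + 3*x^2*z + y^2*z - 3*x*y - z
next, tr(b^2 a^2 b a b a) = tr(b) * tr(a^2 b a b a b) - tr(a^2 b a b a) = x*y*z^3 - x^2*z^2 - y^2*z^2 - x*y*z + x^2 + y^2 + z^2 - 2
next, tr(b a b^3 a) = tr(b) * tr(a b a b^2) - tr(a b a b) = y^2*z^2 - x*y*z - y^2 - z^2 + 2
tr(b a b^3) = tr(b) * tr(b^2 a b) - tr(b^2 a) = y^3*z - x*y^2 - 2*y*z + x
next, tr(b^2 a^2 b a b) = tr(a) * tr(b a b^3 a) - tr(b a b^3) = x*y^2*z^2 - x^2*y*z - y^3*z - x*z^2 + 2*y*z + x
next, tr(a^2 b^2 a^2 b a b) = tr(a) * tr(b^2 a^2 b a b a) - tr(b^2 a^2 b a b) = x^2*y*z^3 - x^3*z^2 - 2*x*y^2*z^2 + y^3*z + x^3 + x*y^2 + 2*x*z^2 - 2*y*z - 3*x
tr(a b a b^-1 a^2 b^2 a) = tr(a^2 b^2 a^2 b a) * tr(b) - tr(a^2 b^2 a^2 b a b) = x^3*y^2*z^2 - x^4*y*z - 2*x^2*y^3*z - x^2*y*z^3 + x^3*y^2 + x^3*z^2 + x*y^4 + x*y^2*z^2 + 3*x^2*y*z - x^3 - 4*x*y^2 - 2*x*z^2 + y*z + 3*x
tr(a b^2 a b a b a) = tr(b) * tr(a b a b a^2 b) - tr(a b a b a^2) = x*y*z^3 - x^2*z^2 - y^2*z^2 - x*y*z + x^2 + y^2 + z^2 - 2
tr(a b^2 a b a b) = tr(b) * tr(a b a b a b) - tr(a b a b a) = y*z^3 - x*z^2 - 2*y*z + x
and tr(a^2 b^2 a b a b a) = tr(a) * tr(a b^2 a b a b a) - tr(a b^2 a b a b) = x^2*y*z^3 - x^3*z^2 - x*y^2*z^2 - x^2*y*z - y*z^3 + x^3 + x*y^2 + 2*x*z^2 + 2*y*z - 3*x
and tr(a b a b a b a b) = tr(b a b a) * tr(b a b a) - tr(1) = z^4 - 4*z^2 + 2
tr(b^2 a b a b a b a) = tr(b) * tr(a b a b a b a b) - tr(a b a b a b a) = y*z^4 - x*z^3 - 3*y*z^2 + 2*x*z + y
tr(b^2 a b a b a b) = tr(b) * tr(a b a b a b^2) - tr(a b a b a b) = y^2*z^3 - x*y*z^2 - 2*y^2*z - z^3 + x*y + 3*z
and tr(a^2 b^2 a b a b a b) = tr(a) * tr(b^2 a b a b a b a) - tr(b^2 a b a b a b) = x*y*z^4 - x^2*z^3 - y^2*z^3 - 2*x*y*z^2 + 2*x^2*z + 2*y^2*z + z^3 - 3*z
tr(a b a b^-1 a^2 b^2 a b) = tr(a^2 b^2 a b a b a) * tr(b) - tr(a^2 b^2 a b a b a b) = x^2*y^2*z^3 - x^3*y*z^2 - x*y^3*z^2 - x*y*z^4 - x^2*y^2*z + x^2*z^3 + x^3*y + x*y^3 + 4*x*y*z^2 - 2*x^2*z - z^3 - 3*x*y + 3*z
tr(b^-1 a b a b^-1 a^2 b^2 a) = tr(a b a b^-1 a^2 b^2 a) * tr(b) - tr(a b a b^-1 a^2 b^2 a b) = x^3*y^3*z^2 - x^4*y^2*z - 2*x^2*y^4*z - 2*x^2*y^2*z^3 + x^3*y^3 + 2*x^3*y*z^2 + x*y^5 + 2*x*y^3*z^2 + x*y*z^4 + 4*x^2*y^2*z - x^2*z^3 - 2*x^3*y - 5*x*y^3 - 6*x*y*z^2 + 2*x^2*z + y^2*z + z^3 + 6*x*y - 3*z
and tr(b^-1 a b a b^-1 a^2 b^2 a^-1) = tr(b^-1 a b a b^-1 a^2 b^2) * tr(a) - tr(b^-1 a b a b^-1 a^2 b^2 a) = -x^3*y^3*z^2 + x^4*y^2*z + 2*x^2*y^4*z + 2*x^2*y^2*z^3 - x^3*y^3 - x^3*y*z^2 - x*y^5 - 2*x*y^3*z^2 - x*y*z^4 - 5*x^2*y^2*z + x^3*y + 5*x*y^3 + 6*x*y*z^2 - y^2*z - z^3 - 5*x*y + 3*z
tr(a^2 b^3 a) = tr(a) * tr(a b^3 a) - tr(a b^3) = x^2*y^2*z - x^3*y - x*y^3 - x^2*z - y^2*z + 4*x*y + z
and tr(a^2 b^3 a b) = tr(a) * tr(b^3 a b a) - tr(b^3 a b) = x*y^2*z^2 - x^2*y*z - y^3*z - x*z^2 + 2*y*z + x
tr(b a b^-1 a^2 b^2) = tr(a^2 b^3 a) * tr(b) - tr(a^2 b^3 a b) = x^2*y^3*z - x^3*y^2 - x*y^4 - x*y^2*z^2 + 4*x*y^2 + x*z^2 - y*z - x
tr(a^-1 b^-2 a b a b^-1 a^2 b^2) = tr(b^-1 a b a b^-1 a^2 b^2 a^-1) * tr(b) - tr(b^-1 a b a b^-1 a^2 b^2 a^-1 b) = -x^3*y^4*z^2 + x^4*y^3*z + 2*x^2*y^5*z + 2*x^2*y^3*z^3 - x^3*y^4 - x^3*y^2*z^2 - x*y^6 - 2*x*y^4*z^2 - x*y^2*z^4 - 6*x^2*y^3*z + 2*x^3*y^2 + 6*x*y^4 + 7*x*y^2*z^2 - y^3*z - y*z^3 - 9*x*y^2 - x*z^2 + 4*y*z + x

-x^3*y^4*z^2 + x^4*y^3*z + 2*x^2*y^5*z + 2*x^2*y^3*z^3 - x^3*y^4 - x^3*y^2*z^2 - x*y^6 - 2*x*y^4*z^2 - x*y^2*z^4 - 6*x^2*y^3*z + 2*x^3*y^2 + 6*x*y^4 + 7*x*y^2*z^2 - y^3*z - y*z^3 - 9*x*y^2 - x*z^2 + 4*y*z + x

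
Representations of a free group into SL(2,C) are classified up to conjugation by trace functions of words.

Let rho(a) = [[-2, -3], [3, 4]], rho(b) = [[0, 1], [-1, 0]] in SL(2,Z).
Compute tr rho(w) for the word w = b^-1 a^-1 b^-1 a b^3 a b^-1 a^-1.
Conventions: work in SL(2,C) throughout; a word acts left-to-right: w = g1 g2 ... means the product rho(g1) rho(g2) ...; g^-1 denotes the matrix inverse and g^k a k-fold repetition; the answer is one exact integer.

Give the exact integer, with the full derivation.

1298

rho(b^-1) = [[0, -1], [1, 0]]
... * rho(a^-1) = [[4, 3], [-3, -2]]  ->  [[3, 2], [4, 3]]
... * rho(b^-1) = [[0, -1], [1, 0]]  ->  [[2, -3], [3, -4]]
... * rho(a) = [[-2, -3], [3, 4]]  ->  [[-13, -18], [-18, -25]]
... * rho(b) = [[0, 1], [-1, 0]]  ->  [[18, -13], [25, -18]]
... * rho(b) = [[0, 1], [-1, 0]]  ->  [[13, 18], [18, 25]]
... * rho(b) = [[0, 1], [-1, 0]]  ->  [[-18, 13], [-25, 18]]
... * rho(a) = [[-2, -3], [3, 4]]  ->  [[75, 106], [104, 147]]
... * rho(b^-1) = [[0, -1], [1, 0]]  ->  [[106, -75], [147, -104]]
... * rho(a^-1) = [[4, 3], [-3, -2]]  ->  [[649, 468], [900, 649]]
tr = 649 + 649 = 1298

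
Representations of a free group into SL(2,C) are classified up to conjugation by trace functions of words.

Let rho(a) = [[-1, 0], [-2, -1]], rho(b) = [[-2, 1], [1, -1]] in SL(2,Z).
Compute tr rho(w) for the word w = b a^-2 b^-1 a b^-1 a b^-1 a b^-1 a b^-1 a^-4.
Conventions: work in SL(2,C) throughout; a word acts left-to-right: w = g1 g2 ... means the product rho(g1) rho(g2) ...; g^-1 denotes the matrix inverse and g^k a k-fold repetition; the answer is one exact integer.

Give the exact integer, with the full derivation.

-18485

rho(b) = [[-2, 1], [1, -1]]
... * rho(a^-1) = [[-1, 0], [2, -1]]  ->  [[4, -1], [-3, 1]]
... * rho(a^-1) = [[-1, 0], [2, -1]]  ->  [[-6, 1], [5, -1]]
... * rho(b^-1) = [[-1, -1], [-1, -2]]  ->  [[5, 4], [-4, -3]]
... * rho(a) = [[-1, 0], [-2, -1]]  ->  [[-13, -4], [10, 3]]
... * rho(b^-1) = [[-1, -1], [-1, -2]]  ->  [[17, 21], [-13, -16]]
... * rho(a) = [[-1, 0], [-2, -1]]  ->  [[-59, -21], [45, 16]]
... * rho(b^-1) = [[-1, -1], [-1, -2]]  ->  [[80, 101], [-61, -77]]
... * rho(a) = [[-1, 0], [-2, -1]]  ->  [[-282, -101], [215, 77]]
... * rho(b^-1) = [[-1, -1], [-1, -2]]  ->  [[383, 484], [-292, -369]]
... * rho(a) = [[-1, 0], [-2, -1]]  ->  [[-1351, -484], [1030, 369]]
... * rho(b^-1) = [[-1, -1], [-1, -2]]  ->  [[1835, 2319], [-1399, -1768]]
... * rho(a^-1) = [[-1, 0], [2, -1]]  ->  [[2803, -2319], [-2137, 1768]]
... * rho(a^-1) = [[-1, 0], [2, -1]]  ->  [[-7441, 2319], [5673, -1768]]
... * rho(a^-1) = [[-1, 0], [2, -1]]  ->  [[12079, -2319], [-9209, 1768]]
... * rho(a^-1) = [[-1, 0], [2, -1]]  ->  [[-16717, 2319], [12745, -1768]]
tr = -16717 + -1768 = -18485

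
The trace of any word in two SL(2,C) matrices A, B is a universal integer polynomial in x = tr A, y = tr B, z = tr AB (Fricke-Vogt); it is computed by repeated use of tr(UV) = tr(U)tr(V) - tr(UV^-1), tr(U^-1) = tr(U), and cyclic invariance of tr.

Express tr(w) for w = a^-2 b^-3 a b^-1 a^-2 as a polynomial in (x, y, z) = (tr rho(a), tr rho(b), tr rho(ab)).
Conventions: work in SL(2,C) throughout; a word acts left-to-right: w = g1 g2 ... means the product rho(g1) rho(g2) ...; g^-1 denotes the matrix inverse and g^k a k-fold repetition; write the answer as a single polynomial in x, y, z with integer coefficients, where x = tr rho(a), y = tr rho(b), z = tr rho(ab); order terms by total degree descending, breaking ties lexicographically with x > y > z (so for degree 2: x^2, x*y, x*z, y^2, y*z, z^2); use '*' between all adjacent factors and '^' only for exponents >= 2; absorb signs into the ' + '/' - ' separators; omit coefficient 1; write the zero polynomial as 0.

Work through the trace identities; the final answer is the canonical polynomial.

x^4*y^3*z - x^5*y^2 - x^3*y^4 - x^3*y^2*z^2 - x^4*y*z - x^2*y^3*z + x^5 + 6*x^3*y^2 + x^3*z^2 + x*y^4 + 2*x*y^2*z^2 - y^3*z - 5*x^3 - 5*x*y^2 - 2*x*z^2 + 2*y*z + 5*x

and tr(b^-1) = tr(b) = y
tr(b^-2) = tr(b^-1) * tr(b) - tr(1) = y^2 - 2
and tr(b^-1 a) = tr(a) * tr(b) - tr(a b) = x*y - z
tr(b^-2 a) = tr(b^-1 a) * tr(b) - tr(b^-1 a b) = x*y^2 - y*z - x
next, tr(b^-1 a^-1 b^-1) = tr(b^-2) * tr(a) - tr(b^-2 a) = y*z - x
next, tr(a^-1 b^-3) = tr(b^-1 a^-1 b^-1) * tr(b) - tr(b^-1 a^-1) = y^2*z - x*y - z
next, tr(b a b a) = tr(b a) * tr(b a) - tr(1)   [split at repeated b] = z^2 - 2
next, tr(a^-1 b a b) = tr(b a b) * tr(a) - tr(b a b a) = x*y*z - x^2 - z^2 + 2
tr(a b a^-2 b) = tr(a^-1 b a b) * tr(a) - tr(a^-1 b a b a) = x^2*y*z - x^3 - x*z^2 - y*z + 3*x
next, tr(a b a^-2 b^-1) = tr(a b a^-2) * tr(b) - tr(a b a^-2 b) = -x^2*y*z + x^3 + x*y^2 + x*z^2 - 3*x
tr(a b a^-2 b^-2) = tr(a b a^-2 b^-1) * tr(b) - tr(a b a^-2) = -x^2*y^2*z + x^3*y + x*y^3 + x*y*z^2 - 4*x*y + z
tr(a^-2 b^-3 a b) = tr(a b a^-2 b^-2) * tr(b) - tr(a b a^-2 b^-1) = -x^2*y^3*z + x^3*y^2 + x*y^4 + x*y^2*z^2 + x^2*y*z - x^3 - 5*x*y^2 - x*z^2 + y*z + 3*x
tr(a^-2 b^-3 a b^-1) = tr(a^-2 b^-3 a) * tr(b) - tr(a^-2 b^-3 a b) = x^2*y^3*z - x^3*y^2 - x*y^4 - x*y^2*z^2 - x^2*y*z + y^3*z + x^3 + 4*x*y^2 + x*z^2 - 2*y*z - 3*x
tr(a b^-1 a^-1 b^-2) = tr(b^-1 a b^-1 a^-1) * tr(b) - tr(b^-1 a b^-1 a^-1 b) = x*y^2*z - x^2*y - y*z^2 + y
next, tr(a^-1 b^-3 a b^-1) = tr(a b^-1 a^-1 b^-2) * tr(b) - tr(a b^-1 a^-1 b^-1) = x*y^3*z - x^2*y^2 - y^2*z^2 - x*y*z + x^2 + y^2 + z^2 - 2
tr(a^-3 b^-3 a b^-1) = tr(a^-2 b^-3 a b^-1) * tr(a) - tr(a^-2 b^-3 a b^-1 a) = x^3*y^3*z - x^4*y^2 - x^2*y^4 - x^2*y^2*z^2 - x^3*y*z + x^4 + 5*x^2*y^2 + x^2*z^2 + y^2*z^2 - x*y*z - 4*x^2 - y^2 - z^2 + 2
tr(a^-2 b^-3 a b^-1 a^-2) = tr(a^-3 b^-3 a b^-1) * tr(a) - tr(a^-3 b^-3 a b^-1 a) = x^4*y^3*z - x^5*y^2 - x^3*y^4 - x^3*y^2*z^2 - x^4*y*z - x^2*y^3*z + x^5 + 6*x^3*y^2 + x^3*z^2 + x*y^4 + 2*x*y^2*z^2 - y^3*z - 5*x^3 - 5*x*y^2 - 2*x*z^2 + 2*y*z + 5*x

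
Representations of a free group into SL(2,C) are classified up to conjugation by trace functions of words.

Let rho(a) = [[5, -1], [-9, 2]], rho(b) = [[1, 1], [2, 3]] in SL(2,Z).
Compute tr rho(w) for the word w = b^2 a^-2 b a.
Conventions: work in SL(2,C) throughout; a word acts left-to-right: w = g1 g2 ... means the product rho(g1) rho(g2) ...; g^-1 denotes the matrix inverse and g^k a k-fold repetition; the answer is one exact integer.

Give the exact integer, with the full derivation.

rho(b) = [[1, 1], [2, 3]]
... * rho(b) = [[1, 1], [2, 3]]  ->  [[3, 4], [8, 11]]
... * rho(a^-1) = [[2, 1], [9, 5]]  ->  [[42, 23], [115, 63]]
... * rho(a^-1) = [[2, 1], [9, 5]]  ->  [[291, 157], [797, 430]]
... * rho(b) = [[1, 1], [2, 3]]  ->  [[605, 762], [1657, 2087]]
... * rho(a) = [[5, -1], [-9, 2]]  ->  [[-3833, 919], [-10498, 2517]]
tr = -3833 + 2517 = -1316

-1316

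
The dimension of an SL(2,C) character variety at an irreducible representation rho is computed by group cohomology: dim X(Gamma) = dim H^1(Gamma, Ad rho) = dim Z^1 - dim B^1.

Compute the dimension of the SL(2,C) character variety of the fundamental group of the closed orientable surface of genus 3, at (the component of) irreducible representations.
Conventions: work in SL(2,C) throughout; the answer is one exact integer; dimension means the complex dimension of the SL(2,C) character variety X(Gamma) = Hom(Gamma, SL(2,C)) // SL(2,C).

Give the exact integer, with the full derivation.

12

pi_1 of the closed genus-3 surface has 6 generators bound by the single product-of-commutators relator.
Before the relator condition, cocycle space has dim 3*6 = 18.
H^2 = coker(d_2) is dual to H^0 = 0 at irreducible rho (Poincare duality), so d_2 is onto: dim Z^1 = 15.
Coboundaries contribute dim B^1 = 3 (injective at irreducible rho).
dim X = dim H^1 = 15 - 3 = 12.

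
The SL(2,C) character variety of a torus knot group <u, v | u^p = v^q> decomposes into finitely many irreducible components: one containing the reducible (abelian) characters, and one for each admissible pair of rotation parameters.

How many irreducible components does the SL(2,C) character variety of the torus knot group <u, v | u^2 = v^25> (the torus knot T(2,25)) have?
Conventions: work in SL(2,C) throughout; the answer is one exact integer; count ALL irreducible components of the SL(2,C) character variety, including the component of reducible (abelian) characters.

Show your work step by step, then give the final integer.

For T(2,25): irreducibility forces the central element u^2 = v^25 to one of +I, -I.
So on each irreducible component the traces are pinned: tr(u) = 2*cos(pi*alpha/2) with 1 <= alpha <= 1, tr(v) = 2*cos(pi*beta/25) with 1 <= beta <= 24.
u^2 = (-1)^alpha I and v^25 = (-1)^beta I must agree, so alpha and beta have equal parity.
Enumerate parity-matched pairs: 1*12 odd-odd plus 0*12 even-even gives 12.
That is 12 components of irreducible characters, and with the reducible (abelian) component the total is 13.

13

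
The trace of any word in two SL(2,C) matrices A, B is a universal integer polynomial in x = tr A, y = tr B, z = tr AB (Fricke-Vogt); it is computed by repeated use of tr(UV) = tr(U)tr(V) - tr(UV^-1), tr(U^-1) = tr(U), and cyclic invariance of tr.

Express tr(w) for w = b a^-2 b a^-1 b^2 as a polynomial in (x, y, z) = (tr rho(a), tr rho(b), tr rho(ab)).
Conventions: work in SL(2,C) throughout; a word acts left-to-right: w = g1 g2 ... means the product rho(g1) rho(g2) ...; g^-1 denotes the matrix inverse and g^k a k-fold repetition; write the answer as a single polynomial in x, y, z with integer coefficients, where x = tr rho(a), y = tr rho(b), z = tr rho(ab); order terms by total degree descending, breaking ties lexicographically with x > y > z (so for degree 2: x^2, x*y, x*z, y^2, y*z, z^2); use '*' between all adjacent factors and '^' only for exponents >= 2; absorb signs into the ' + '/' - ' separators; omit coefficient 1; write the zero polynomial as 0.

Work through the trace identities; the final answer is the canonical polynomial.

trace(b^2) = trace(b)*trace(b) - trace(1) = y^2 - 2
trace(b^3) = trace(b)*trace(b^2) - trace(b) = y^3 - 3*y
trace(b^4) = trace(b)*trace(b^3) - trace(b^2) = y^4 - 4*y^2 + 2
trace(b a b) = trace(b)*trace(a b) - trace(a) = y*z - x
trace(b^2 a b) = trace(b)*trace(b a b) - trace(b a) = y^2*z - x*y - z
trace(b^4 a) = trace(b)*trace(b^2 a b) - trace(b^2 a) = y^3*z - x*y^2 - 2*y*z + x
trace(b a^-1 b^3) = trace(b^4)*trace(a) - trace(b^4 a) = x*y^4 - y^3*z - 3*x*y^2 + 2*y*z + x
trace(a b a b) = trace(a b)*trace(a b) - trace(1) = z^2 - 2
trace(a b a) = trace(a)*trace(b a) - trace(b) = x*z - y
trace(b a b a b) = trace(b)*trace(a b a b) - trace(a b a) = y*z^2 - x*z - y
trace(b^3 a b a) = trace(b)*trace(b a b a b) - trace(b a b a) = y^2*z^2 - x*y*z - y^2 - z^2 + 2
trace(b a^-1 b^3 a) = trace(b^3 a b)*trace(a) - trace(b^3 a b a) = x*y^3*z - x^2*y^2 - y^2*z^2 - x*y*z + x^2 + y^2 + z^2 - 2
trace(b a^-1 b^3 a^-1) = trace(b a^-1 b^3)*trace(a) - trace(b a^-1 b^3 a) = x^2*y^4 - 2*x*y^3*z - 2*x^2*y^2 + y^2*z^2 + 3*x*y*z - y^2 - z^2 + 2
trace(b a^-2 b a^-1 b^2) = trace(b a^-1 b^3 a^-1)*trace(a) - trace(b a^-1 b^3) = x^3*y^4 - 2*x^2*y^3*z - 2*x^3*y^2 - x*y^4 + x*y^2*z^2 + 3*x^2*y*z + y^3*z + 2*x*y^2 - x*z^2 - 2*y*z + x

x^3*y^4 - 2*x^2*y^3*z - 2*x^3*y^2 - x*y^4 + x*y^2*z^2 + 3*x^2*y*z + y^3*z + 2*x*y^2 - x*z^2 - 2*y*z + x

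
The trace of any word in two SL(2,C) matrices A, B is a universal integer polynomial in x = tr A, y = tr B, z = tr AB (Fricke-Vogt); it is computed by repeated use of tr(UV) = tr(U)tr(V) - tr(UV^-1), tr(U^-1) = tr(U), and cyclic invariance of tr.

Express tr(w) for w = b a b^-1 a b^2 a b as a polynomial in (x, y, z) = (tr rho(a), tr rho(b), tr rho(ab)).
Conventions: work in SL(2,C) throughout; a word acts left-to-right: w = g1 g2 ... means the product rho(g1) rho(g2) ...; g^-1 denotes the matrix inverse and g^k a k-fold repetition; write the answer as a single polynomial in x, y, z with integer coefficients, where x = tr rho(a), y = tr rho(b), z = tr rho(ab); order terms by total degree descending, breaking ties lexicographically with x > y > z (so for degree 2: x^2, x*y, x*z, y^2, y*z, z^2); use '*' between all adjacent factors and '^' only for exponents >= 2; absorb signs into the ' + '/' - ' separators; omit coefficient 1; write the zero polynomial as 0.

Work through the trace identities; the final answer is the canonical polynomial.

reduce: trace(a b a b) = trace(b a) * trace(b a) - trace(1)   [split at a repeated b] = z^2 - 2
trace(a b a) = trace(a) * trace(b a) - trace(b)   [square of a] = x*z - y
trace(b^2 a b a) = trace(b) * trace(a b a b) - trace(a b a)   [square of b] = y*z^2 - x*z - y
trace(b a b) = trace(b) * trace(a b) - trace(a)   [square of b] = y*z - x
trace(b^2 a b) = trace(b) * trace(b a b) - trace(b a)   [square of b] = y^2*z - x*y - z
so trace(a^2 b^2 a b) = trace(a) * trace(b^2 a b a) - trace(b^2 a b)   [square of a] = x*y*z^2 - x^2*z - y^2*z + z
reduce: trace(a^2) = trace(a) * trace(a) - trace(1)   [square of a] = x^2 - 2
trace(b^2 a^2) = trace(b) * trace(a^2 b) - trace(a^2)   [square of b] = x*y*z - x^2 - y^2 + 2
trace(a^2 b^2 a) = trace(a) * trace(b^2 a^2) - trace(b^2 a)   [square of a] = x^2*y*z - x^3 - x*y^2 - y*z + 3*x
trace(a b^2 a b^2 a) = trace(b) * trace(a^2 b^2 a b) - trace(a^2 b^2 a)   [square of b] = x*y^2*z^2 - 2*x^2*y*z - y^3*z + x^3 + x*y^2 + 2*y*z - 3*x
trace(a b a b a b) = trace(a b) * trace(a b a b) - trace(a^-1 b^-1)   [split at a repeated a] = z^3 - 3*z
reduce: trace(a b a b a) = trace(a) * trace(b a b a) - trace(b a b)   [square of a] = x*z^2 - y*z - x
reduce: trace(a b a b^2 a b) = trace(b) * trace(a b a b a b) - trace(a b a b a)   [square of b] = y*z^3 - x*z^2 - 2*y*z + x
so trace(a^2 b a) = trace(a) * trace(a b a) - trace(a b)   [square of a] = x^2*z - x*y - z
reduce: trace(a b a b^2 a) = trace(b) * trace(a^2 b a b) - trace(a^2 b a)   [square of b] = x*y*z^2 - x^2*z - y^2*z + z
trace(a b^2 a b^2 a b) = trace(b) * trace(a b a b^2 a b) - trace(a b a b^2 a)   [square of b] = y^2*z^3 - 2*x*y*z^2 + x^2*z - y^2*z + x*y - z
reduce: trace(b a b^-1 a b^2 a b) = trace(a b^2 a b^2 a) * trace(b) - trace(a b^2 a b^2 a b)   [inverse elimination on b] = x*y^3*z^2 - 2*x^2*y^2*z - y^4*z - y^2*z^3 + x^3*y + x*y^3 + 2*x*y*z^2 - x^2*z + 3*y^2*z - 4*x*y + z

x*y^3*z^2 - 2*x^2*y^2*z - y^4*z - y^2*z^3 + x^3*y + x*y^3 + 2*x*y*z^2 - x^2*z + 3*y^2*z - 4*x*y + z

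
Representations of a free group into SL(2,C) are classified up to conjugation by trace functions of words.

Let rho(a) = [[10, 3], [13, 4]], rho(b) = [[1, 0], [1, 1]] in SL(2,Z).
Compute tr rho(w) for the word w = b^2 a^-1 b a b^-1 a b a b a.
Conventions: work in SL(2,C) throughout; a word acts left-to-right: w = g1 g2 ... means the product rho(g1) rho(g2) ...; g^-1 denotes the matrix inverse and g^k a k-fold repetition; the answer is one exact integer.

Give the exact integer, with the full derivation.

rho(b) = [[1, 0], [1, 1]]
... * rho(b) = [[1, 0], [1, 1]]  ->  [[1, 0], [2, 1]]
... * rho(a^-1) = [[4, -3], [-13, 10]]  ->  [[4, -3], [-5, 4]]
... * rho(b) = [[1, 0], [1, 1]]  ->  [[1, -3], [-1, 4]]
... * rho(a) = [[10, 3], [13, 4]]  ->  [[-29, -9], [42, 13]]
... * rho(b^-1) = [[1, 0], [-1, 1]]  ->  [[-20, -9], [29, 13]]
... * rho(a) = [[10, 3], [13, 4]]  ->  [[-317, -96], [459, 139]]
... * rho(b) = [[1, 0], [1, 1]]  ->  [[-413, -96], [598, 139]]
... * rho(a) = [[10, 3], [13, 4]]  ->  [[-5378, -1623], [7787, 2350]]
... * rho(b) = [[1, 0], [1, 1]]  ->  [[-7001, -1623], [10137, 2350]]
... * rho(a) = [[10, 3], [13, 4]]  ->  [[-91109, -27495], [131920, 39811]]
tr = -91109 + 39811 = -51298

-51298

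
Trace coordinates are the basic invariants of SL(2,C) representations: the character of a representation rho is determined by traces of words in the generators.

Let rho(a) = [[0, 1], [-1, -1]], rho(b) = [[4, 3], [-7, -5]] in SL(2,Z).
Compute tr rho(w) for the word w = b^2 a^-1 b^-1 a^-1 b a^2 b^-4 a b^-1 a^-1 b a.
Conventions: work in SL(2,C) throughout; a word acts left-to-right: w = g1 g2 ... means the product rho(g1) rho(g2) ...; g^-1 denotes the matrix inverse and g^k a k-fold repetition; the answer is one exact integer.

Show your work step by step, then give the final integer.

25055

rho(b) = [[4, 3], [-7, -5]]
... * rho(b) = [[4, 3], [-7, -5]]  ->  [[-5, -3], [7, 4]]
... * rho(a^-1) = [[-1, -1], [1, 0]]  ->  [[2, 5], [-3, -7]]
... * rho(b^-1) = [[-5, -3], [7, 4]]  ->  [[25, 14], [-34, -19]]
... * rho(a^-1) = [[-1, -1], [1, 0]]  ->  [[-11, -25], [15, 34]]
... * rho(b) = [[4, 3], [-7, -5]]  ->  [[131, 92], [-178, -125]]
... * rho(a) = [[0, 1], [-1, -1]]  ->  [[-92, 39], [125, -53]]
... * rho(a) = [[0, 1], [-1, -1]]  ->  [[-39, -131], [53, 178]]
... * rho(b^-1) = [[-5, -3], [7, 4]]  ->  [[-722, -407], [981, 553]]
... * rho(b^-1) = [[-5, -3], [7, 4]]  ->  [[761, 538], [-1034, -731]]
... * rho(b^-1) = [[-5, -3], [7, 4]]  ->  [[-39, -131], [53, 178]]
... * rho(b^-1) = [[-5, -3], [7, 4]]  ->  [[-722, -407], [981, 553]]
... * rho(a) = [[0, 1], [-1, -1]]  ->  [[407, -315], [-553, 428]]
... * rho(b^-1) = [[-5, -3], [7, 4]]  ->  [[-4240, -2481], [5761, 3371]]
... * rho(a^-1) = [[-1, -1], [1, 0]]  ->  [[1759, 4240], [-2390, -5761]]
... * rho(b) = [[4, 3], [-7, -5]]  ->  [[-22644, -15923], [30767, 21635]]
... * rho(a) = [[0, 1], [-1, -1]]  ->  [[15923, -6721], [-21635, 9132]]
tr = 15923 + 9132 = 25055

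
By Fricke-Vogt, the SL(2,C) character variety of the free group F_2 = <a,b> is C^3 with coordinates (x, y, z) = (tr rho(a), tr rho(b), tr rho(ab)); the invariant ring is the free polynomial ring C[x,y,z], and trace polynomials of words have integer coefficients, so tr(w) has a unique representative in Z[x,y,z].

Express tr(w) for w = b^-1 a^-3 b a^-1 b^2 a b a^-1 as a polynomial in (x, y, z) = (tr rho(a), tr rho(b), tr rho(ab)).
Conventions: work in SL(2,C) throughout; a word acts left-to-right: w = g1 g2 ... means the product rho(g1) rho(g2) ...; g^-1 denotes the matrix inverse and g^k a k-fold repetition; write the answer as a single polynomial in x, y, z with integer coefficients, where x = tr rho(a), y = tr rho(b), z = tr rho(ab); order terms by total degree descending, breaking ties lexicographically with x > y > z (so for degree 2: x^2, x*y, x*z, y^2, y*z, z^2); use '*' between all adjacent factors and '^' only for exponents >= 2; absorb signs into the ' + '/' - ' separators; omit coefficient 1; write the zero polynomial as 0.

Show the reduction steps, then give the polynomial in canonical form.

x^4*y^3*z^2 - x^5*y^2*z - x^3*y^4*z - 2*x^3*y^2*z^3 + x^4*y^3 + x^4*y*z^2 + x^2*y*z^4 + 2*x^3*y^2*z + x*y^4*z + 2*x*y^2*z^3 - x^2*y^3 - 3*x^2*y*z^2 - y^3*z^2 - y*z^4 + x^3*z - x*y^2*z - 2*x^2*y + 3*y*z^2 - 2*x*z + y

apply: tr(b^2) = tr(b) * tr(b) - tr(1)  (reduce the b square) = y^2 - 2
tr(b^3) = tr(b) * tr(b^2) - tr(b)  (reduce the b square) = y^3 - 3*y
use: tr(a b^2) = tr(b) * tr(a b) - tr(a)  (reduce the b square) = y*z - x
tr(b a b^2) = tr(b) * tr(a b^2) - tr(a b)  (reduce the b square) = y^2*z - x*y - z
tr(b^3 a b) = tr(b) * tr(b a b^2) - tr(b a b)  (reduce the b square) = y^3*z - x*y^2 - 2*y*z + x
tr(a b a b) = tr(a b) * tr(a b) - tr(1)  (split on a) = z^2 - 2
tr(a b a) = tr(a) * tr(b a) - tr(b)  (reduce the a square) = x*z - y
tr(b a b a b) = tr(b) * tr(a b a b) - tr(a b a)  (reduce the b square) = y*z^2 - x*z - y
tr(b^2 a b a b) = tr(b) * tr(b a b a b) - tr(b a b a)  (reduce the b square) = y^2*z^2 - x*y*z - y^2 - z^2 + 2
tr(b^3 a b a b) = tr(b) * tr(b^2 a b a b) - tr(b^2 a b a)  (reduce the b square) = y^3*z^2 - x*y^2*z - y^3 - 2*y*z^2 + x*z + 3*y
tr(a b a b a b) = tr(a b) * tr(a b a b) - tr(a^-1 b^-1)  (split on a) = z^3 - 3*z
tr(a b a b a) = tr(a) * tr(b a b a) - tr(b a b)  (reduce the a square) = x*z^2 - y*z - x
tr(a b a b a b^2) = tr(b) * tr(a b a b a b) - tr(a b a b a)  (reduce the b square) = y*z^3 - x*z^2 - 2*y*z + x
tr(b^3 a b a b a) = tr(b) * tr(a b a b a b^2) - tr(a b a b a b)  (reduce the b square) = y^2*z^3 - x*y*z^2 - 2*y^2*z - z^3 + x*y + 3*z
use: tr(a^-1 b^3 a b a b) = tr(b^3 a b a b) * tr(a) - tr(b^3 a b a b a)  (eliminate a^-1) = x*y^3*z^2 - x^2*y^2*z - y^2*z^3 - x*y^3 - x*y*z^2 + x^2*z + 2*y^2*z + z^3 + 2*x*y - 3*z
apply: tr(b^-1 a^-1 b^3 a b a) = tr(a^-1 b^3 a b a) * tr(b) - tr(a^-1 b^3 a b a b)  (eliminate b^-1) = -x*y^3*z^2 + x^2*y^2*z + y^4*z + y^2*z^3 + x*y*z^2 - x^2*z - 4*y^2*z - z^3 - x*y + 3*z
tr(b^2 a b a^-1 b^-1 a^-1 b) = tr(b^-1 a^-1 b^3 a b) * tr(a) - tr(b^-1 a^-1 b^3 a b a)  (eliminate a^-1) = x*y^3*z^2 - x^2*y^2*z - y^4*z - y^2*z^3 + x*y^3 - x*y*z^2 + x^2*z + 4*y^2*z + z^3 - 2*x*y - 3*z
tr(a b^2 a) = tr(a) * tr(b^2 a) - tr(b^2)  (reduce the a square) = x*y*z - x^2 - y^2 + 2
use: tr(b a b^2 a b) = tr(b) * tr(a b^2 a b) - tr(a b^2 a)  (reduce the b square) = y^2*z^2 - 2*x*y*z + x^2 - 2
use: tr(b a b^2 a b a^-1) = tr(b a b^2 a b) * tr(a) - tr(b a b^2 a b a)  (eliminate a^-1) = x*y^2*z^2 - 2*x^2*y*z - y*z^3 + x^3 + x*z^2 + 2*y*z - 3*x
tr(a^-1 b a b^2 a b a^-1) = tr(b a b^2 a b a^-1) * tr(a) - tr(b a b^2 a b)  (eliminate a^-1) = x^2*y^2*z^2 - 2*x^3*y*z - x*y*z^3 + x^4 + x^2*z^2 - y^2*z^2 + 4*x*y*z - 4*x^2 + 2
tr(a b^3 a) = tr(a) * tr(b^3 a) - tr(b^3)  (reduce the a square) = x*y^2*z - x^2*y - y^3 - x*z + 3*y
apply: tr(b a b^2 a b^2) = tr(b) * tr(a b^3 a b) - tr(a b^3 a)  (reduce the b square) = y^3*z^2 - 2*x*y^2*z + x^2*y - y*z^2 + x*z - y
tr(a^2 b a) = tr(a) * tr(b a^2) - tr(b a)  (reduce the a square) = x^2*z - x*y - z
apply: tr(a b a b^2 a) = tr(b) * tr(a^2 b a b) - tr(a^2 b a)  (reduce the b square) = x*y*z^2 - x^2*z - y^2*z + z
tr(b a b^2 a b^2 a) = tr(b) * tr(a b a b^2 a b) - tr(a b a b^2 a)  (reduce the b square) = y^2*z^3 - 2*x*y*z^2 + x^2*z - y^2*z + x*y - z
tr(b a^-1 b a b^2 a b) = tr(b a b^2 a b^2) * tr(a) - tr(b a b^2 a b^2 a)  (eliminate a^-1) = x*y^3*z^2 - 2*x^2*y^2*z - y^2*z^3 + x^3*y + x*y*z^2 + y^2*z - 2*x*y + z
apply: tr(a b a b a b a b) = tr(a b a b) * tr(a b a b) - tr(1)  (split on a) = z^4 - 4*z^2 + 2
tr(a b a b a b a) = tr(a) * tr(b a b a b a) - tr(b a b a b)  (reduce the a square) = x*z^3 - y*z^2 - 2*x*z + y
apply: tr(b a b^2 a b a b a) = tr(b) * tr(a b a b a b a b) - tr(a b a b a b a)  (reduce the b square) = y*z^4 - x*z^3 - 3*y*z^2 + 2*x*z + y
tr(b a^-1 b a b^2 a b a) = tr(b a b^2 a b a b) * tr(a) - tr(b a b^2 a b a b a)  (eliminate a^-1) = x*y^2*z^3 - 2*x^2*y*z^2 - y*z^4 + x^3*z - x*y^2*z + x*z^3 + x^2*y + 3*y*z^2 - 3*x*z - y
tr(a^-1 b a b^2 a b a^-1 b) = tr(b a^-1 b a b^2 a b) * tr(a) - tr(b a^-1 b a b^2 a b a)  (eliminate a^-1) = x^2*y^3*z^2 - 2*x^3*y^2*z - 2*x*y^2*z^3 + x^4*y + 3*x^2*y*z^2 + y*z^4 - x^3*z + 2*x*y^2*z - x*z^3 - 3*x^2*y - 3*y*z^2 + 4*x*z + y
apply: tr(b^2 a b a^-1 b^-1 a^-1 b a) = tr(a^-1 b a b^2 a b a^-1) * tr(b) - tr(a^-1 b a b^2 a b a^-1 b)  (eliminate b^-1) = x*y^2*z^3 - 2*x^2*y*z^2 - y^3*z^2 - y*z^4 + x^3*z + 2*x*y^2*z + x*z^3 - x^2*y + 3*y*z^2 - 4*x*z + y
tr(b a^-1 b^2 a b a^-1 b^-1 a^-1) = tr(b^2 a b a^-1 b^-1 a^-1 b) * tr(a) - tr(b^2 a b a^-1 b^-1 a^-1 b a)  (eliminate a^-1) = x^2*y^3*z^2 - x^3*y^2*z - x*y^4*z - 2*x*y^2*z^3 + x^2*y^3 + x^2*y*z^2 + y^3*z^2 + y*z^4 + 2*x*y^2*z - x^2*y - 3*y*z^2 + x*z - y
tr(a^-1 b^2 a b) = tr(b^2 a b) * tr(a) - tr(b^2 a b a)  (eliminate a^-1) = x*y^2*z - x^2*y - y*z^2 + y
tr(a^-1 b^2 a b a^-1) = tr(a^-1 b^2 a b) * tr(a) - tr(a^-1 b^2 a b a)  (eliminate a^-1) = x^2*y^2*z - x^3*y - x*y*z^2 - y^2*z + 2*x*y + z
use: tr(a^-1 b a^-1 b^2 a b a^-1 b^-1 a^-1) = tr(b a^-1 b^2 a b a^-1 b^-1 a^-1) * tr(a) - tr(b a^-1 b^2 a b a^-1 b^-1)  (eliminate a^-1) = x^3*y^3*z^2 - x^4*y^2*z - x^2*y^4*z - 2*x^2*y^2*z^3 + x^3*y^3 + x^3*y*z^2 + x*y^3*z^2 + x*y*z^4 + x^2*y^2*z - 2*x*y*z^2 + x^2*z + y^2*z - 3*x*y - z
tr(b^-1 a^-3 b a^-1 b^2 a b a^-1) = tr(a^-1 b a^-1 b^2 a b a^-1 b^-1 a^-1) * tr(a) - tr(a^-1 b a^-1 b^2 a b a^-1 b^-1)  (eliminate a^-1) = x^4*y^3*z^2 - x^5*y^2*z - x^3*y^4*z - 2*x^3*y^2*z^3 + x^4*y^3 + x^4*y*z^2 + x^2*y*z^4 + 2*x^3*y^2*z + x*y^4*z + 2*x*y^2*z^3 - x^2*y^3 - 3*x^2*y*z^2 - y^3*z^2 - y*z^4 + x^3*z - x*y^2*z - 2*x^2*y + 3*y*z^2 - 2*x*z + y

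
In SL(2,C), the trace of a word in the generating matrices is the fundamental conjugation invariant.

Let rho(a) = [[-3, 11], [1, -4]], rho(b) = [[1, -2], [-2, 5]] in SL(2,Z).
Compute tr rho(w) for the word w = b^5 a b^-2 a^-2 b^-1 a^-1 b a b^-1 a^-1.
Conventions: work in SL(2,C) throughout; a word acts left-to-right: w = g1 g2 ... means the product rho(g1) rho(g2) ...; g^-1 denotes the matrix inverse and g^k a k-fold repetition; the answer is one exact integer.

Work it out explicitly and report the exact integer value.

231653511335

rho(b) = [[1, -2], [-2, 5]]
... * rho(b) = [[1, -2], [-2, 5]]  ->  [[5, -12], [-12, 29]]
... * rho(b) = [[1, -2], [-2, 5]]  ->  [[29, -70], [-70, 169]]
... * rho(b) = [[1, -2], [-2, 5]]  ->  [[169, -408], [-408, 985]]
... * rho(b) = [[1, -2], [-2, 5]]  ->  [[985, -2378], [-2378, 5741]]
... * rho(a) = [[-3, 11], [1, -4]]  ->  [[-5333, 20347], [12875, -49122]]
... * rho(b^-1) = [[5, 2], [2, 1]]  ->  [[14029, 9681], [-33869, -23372]]
... * rho(b^-1) = [[5, 2], [2, 1]]  ->  [[89507, 37739], [-216089, -91110]]
... * rho(a^-1) = [[-4, -11], [-1, -3]]  ->  [[-395767, -1097794], [955466, 2650309]]
... * rho(a^-1) = [[-4, -11], [-1, -3]]  ->  [[2680862, 7646819], [-6472173, -18461053]]
... * rho(b^-1) = [[5, 2], [2, 1]]  ->  [[28697948, 13008543], [-69282971, -31405399]]
... * rho(a^-1) = [[-4, -11], [-1, -3]]  ->  [[-127800335, -354703057], [308537283, 856328878]]
... * rho(b) = [[1, -2], [-2, 5]]  ->  [[581605779, -1517914615], [-1404120473, 3664569824]]
... * rho(a) = [[-3, 11], [1, -4]]  ->  [[-3262731952, 12469322029], [7876931243, -30103604499]]
... * rho(b^-1) = [[5, 2], [2, 1]]  ->  [[8624984298, 5943858125], [-20822552783, -14349742013]]
... * rho(a^-1) = [[-4, -11], [-1, -3]]  ->  [[-40443795317, -112706401653], [97639953145, 272097306652]]
tr = -40443795317 + 272097306652 = 231653511335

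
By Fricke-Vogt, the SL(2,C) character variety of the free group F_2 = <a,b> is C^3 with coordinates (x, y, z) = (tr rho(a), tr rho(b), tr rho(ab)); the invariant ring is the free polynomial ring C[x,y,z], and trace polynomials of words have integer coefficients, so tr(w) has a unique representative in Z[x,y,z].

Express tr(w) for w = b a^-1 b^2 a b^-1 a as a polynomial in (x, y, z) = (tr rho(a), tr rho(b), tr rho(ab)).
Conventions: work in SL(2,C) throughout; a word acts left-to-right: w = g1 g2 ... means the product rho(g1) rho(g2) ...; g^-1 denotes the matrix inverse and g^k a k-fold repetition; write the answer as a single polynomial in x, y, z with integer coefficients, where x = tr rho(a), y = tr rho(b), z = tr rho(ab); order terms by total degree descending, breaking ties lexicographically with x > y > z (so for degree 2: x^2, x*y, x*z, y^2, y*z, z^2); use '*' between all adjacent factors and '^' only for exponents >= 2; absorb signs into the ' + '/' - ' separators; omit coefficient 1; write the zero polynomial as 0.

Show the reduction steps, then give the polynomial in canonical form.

trace(b^2 a) = trace(b)*trace(a b) - trace(a) = y*z - x
use: trace(b^2) = trace(b)*trace(b) - trace(1) = y^2 - 2
use: trace(b a^2 b) = trace(a)*trace(b^2 a) - trace(b^2) = x*y*z - x^2 - y^2 + 2
trace(b a^2) = trace(a)*trace(b a) - trace(b) = x*z - y
use: trace(a b^3 a) = trace(b)*trace(b a^2 b) - trace(b a^2) = x*y^2*z - x^2*y - y^3 - x*z + 3*y
apply: trace(a b a b) = trace(b a)*trace(b a) - trace(1) = z^2 - 2
apply: trace(a b a b^2) = trace(b)*trace(a b a b) - trace(a b a) = y*z^2 - x*z - y
trace(a b^3 a b) = trace(b)*trace(a b a b^2) - trace(a b a b) = y^2*z^2 - x*y*z - y^2 - z^2 + 2
apply: trace(b^2 a b^-1 a b) = trace(a b^3 a)*trace(b) - trace(a b^3 a b) = x*y^3*z - x^2*y^2 - y^4 - y^2*z^2 + 4*y^2 + z^2 - 2
use: trace(b a b^2) = trace(b)*trace(a b^2) - trace(a b) = y^2*z - x*y - z
trace(a b a b^2 a) = trace(a)*trace(b a b^2 a) - trace(b a b^2) = x*y*z^2 - x^2*z - y^2*z + z
apply: trace(a b a b a b) = trace(b a)*trace(b a b a) - trace(b^-1 a^-1) = z^3 - 3*z
trace(a b a b a) = trace(a)*trace(b a b a) - trace(b a b) = x*z^2 - y*z - x
apply: trace(a b a b^2 a b) = trace(b)*trace(a b a b a b) - trace(a b a b a) = y*z^3 - x*z^2 - 2*y*z + x
trace(b^2 a b^-1 a b a) = trace(a b a b^2 a)*trace(b) - trace(a b a b^2 a b) = x*y^2*z^2 - x^2*y*z - y^3*z - y*z^3 + x*z^2 + 3*y*z - x
apply: trace(b a^-1 b^2 a b^-1 a) = trace(b^2 a b^-1 a b)*trace(a) - trace(b^2 a b^-1 a b a) = x^2*y^3*z - x^3*y^2 - x*y^4 - 2*x*y^2*z^2 + x^2*y*z + y^3*z + y*z^3 + 4*x*y^2 - 3*y*z - x

x^2*y^3*z - x^3*y^2 - x*y^4 - 2*x*y^2*z^2 + x^2*y*z + y^3*z + y*z^3 + 4*x*y^2 - 3*y*z - x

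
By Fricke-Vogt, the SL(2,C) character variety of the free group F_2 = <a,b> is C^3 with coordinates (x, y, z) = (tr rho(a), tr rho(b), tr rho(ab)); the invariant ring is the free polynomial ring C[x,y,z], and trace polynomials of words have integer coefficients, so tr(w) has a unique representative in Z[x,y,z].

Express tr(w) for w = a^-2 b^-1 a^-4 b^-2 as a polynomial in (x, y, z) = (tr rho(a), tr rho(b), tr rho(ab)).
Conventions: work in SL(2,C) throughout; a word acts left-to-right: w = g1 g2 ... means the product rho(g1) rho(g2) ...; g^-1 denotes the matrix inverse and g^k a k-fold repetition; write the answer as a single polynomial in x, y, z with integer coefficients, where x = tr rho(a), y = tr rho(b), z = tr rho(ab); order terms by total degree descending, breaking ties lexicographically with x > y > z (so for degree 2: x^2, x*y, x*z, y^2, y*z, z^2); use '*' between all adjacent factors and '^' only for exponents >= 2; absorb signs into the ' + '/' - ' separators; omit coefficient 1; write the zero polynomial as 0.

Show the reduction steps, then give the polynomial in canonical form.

use: tr(b^-1) = tr(b) = y
tr(b^-1 a) = tr(a) tr(b) - tr(a b) = x*y - z
tr(b^-1 a^-1) = tr(b^-1) tr(a) - tr(b^-1 a) = z
apply: tr(b^-1 a^-2) = tr(b^-1 a^-1) tr(a) - tr(b^-1) = x*z - y
tr(a^-2) = tr(a^-1) tr(a) - tr(1) = x^2 - 2
use: tr(b^-2 a^-2) = tr(b^-1 a^-2) tr(b) - tr(b^-1 a^-2 b) = x*y*z - x^2 - y^2 + 2
apply: tr(b^-3 a^-2) = tr(b^-2 a^-2) tr(b) - tr(b^-2 a^-2 b) = x*y^2*z - x^2*y - y^3 - x*z + 3*y
use: tr(b^-1 a^-1 b^-1) = tr(b^-1 a^-1) tr(b) - tr(b^-1 a^-1 b) = y*z - x
tr(b^-3 a^-1) = tr(b^-1 a^-1 b^-1) tr(b) - tr(b^-1 a^-1) = y^2*z - x*y - z
use: tr(b^-1 a^-3 b^-2) = tr(b^-3 a^-2) tr(a) - tr(b^-3 a^-1) = x^2*y^2*z - x^3*y - x*y^3 - x^2*z - y^2*z + 4*x*y + z
tr(b a b a) = tr(a b) tr(a b) - tr(1) = z^2 - 2
tr(a b a^-1 b) = tr(b a b) tr(a) - tr(b a b a) = x*y*z - x^2 - z^2 + 2
tr(a^-1 b^-1 a b) = tr(a b a^-1) tr(b) - tr(a b a^-1 b) = -x*y*z + x^2 + y^2 + z^2 - 2
tr(b^-1 a b^-1 a^-1) = tr(a^-1 b^-1 a) tr(b) - tr(a^-1 b^-1 a b) = x*y*z - x^2 - z^2 + 2
apply: tr(b^-2 a b^-1 a^-1) = tr(b^-1 a b^-1 a^-1) tr(b) - tr(b^-1 a b^-1 a^-1 b) = x*y^2*z - x^2*y - y*z^2 + y
tr(b^-1 a b^-1) = tr(b^-1 a) tr(b) - tr(b^-1 a b) = x*y^2 - y*z - x
tr(b^-2 a b^-1) = tr(b^-1 a b^-1) tr(b) - tr(b^-1 a) = x*y^3 - y^2*z - 2*x*y + z
apply: tr(a^-1 b^-2 a b^-1 a^-1) = tr(b^-2 a b^-1 a^-1) tr(a) - tr(b^-2 a b^-1) = x^2*y^2*z - x^3*y - x*y^3 - x*y*z^2 + y^2*z + 3*x*y - z
use: tr(b^-1 a^-3 b^-2 a) = tr(a^-1 b^-2 a b^-1 a^-1) tr(a) - tr(a^-1 b^-2 a b^-1) = x^3*y^2*z - x^4*y - x^2*y^3 - x^2*y*z^2 + 4*x^2*y + y*z^2 - x*z - y
tr(b^-1 a^-3 b^-2 a^-1) = tr(b^-1 a^-3 b^-2) tr(a) - tr(b^-1 a^-3 b^-2 a) = x^2*y*z^2 - x^3*z - x*y^2*z - y*z^2 + 2*x*z + y
apply: tr(a^-3 b^-2 a^-2 b^-1) = tr(b^-1 a^-3 b^-2 a^-1) tr(a) - tr(b^-1 a^-3 b^-2) = x^3*y*z^2 - x^4*z - 2*x^2*y^2*z + x^3*y + x*y^3 - x*y*z^2 + 3*x^2*z + y^2*z - 3*x*y - z
apply: tr(a^-2 b a b) = tr(a^-1 b a b) tr(a) - tr(a^-1 b a b a) = x^2*y*z - x^3 - x*z^2 - y*z + 3*x
apply: tr(a^-2 b a b^-1) = tr(a^-2 b a) tr(b) - tr(a^-2 b a b) = -x^2*y*z + x^3 + x*y^2 + x*z^2 - 3*x
tr(a b^-2 a^-2 b) = tr(a^-2 b a b^-1) tr(b) - tr(a^-2 b a) = -x^2*y^2*z + x^3*y + x*y^3 + x*y*z^2 - 4*x*y + z
apply: tr(b^-2 a^-2 b^-1 a) = tr(a b^-2 a^-2) tr(b) - tr(a b^-2 a^-2 b) = x^2*y^2*z - x^3*y - x*y^3 - x*y*z^2 + y^2*z + 3*x*y - z
use: tr(a^-1 b^-2 a^-2 b^-1) = tr(b^-2 a^-2 b^-1) tr(a) - tr(b^-2 a^-2 b^-1 a) = x*y*z^2 - x^2*z - y^2*z + z
tr(a^-2 b^-2 a^-2 b^-1) = tr(a^-1 b^-2 a^-2 b^-1) tr(a) - tr(a^-1 b^-2 a^-2 b^-1 a) = x^2*y*z^2 - x^3*z - 2*x*y^2*z + x^2*y + y^3 + 2*x*z - 3*y
apply: tr(a^-2 b^-1 a^-4 b^-2) = tr(a^-3 b^-2 a^-2 b^-1) tr(a) - tr(a^-3 b^-2 a^-2 b^-1 a) = x^4*y*z^2 - x^5*z - 2*x^3*y^2*z + x^4*y + x^2*y^3 - 2*x^2*y*z^2 + 4*x^3*z + 3*x*y^2*z - 4*x^2*y - y^3 - 3*x*z + 3*y

x^4*y*z^2 - x^5*z - 2*x^3*y^2*z + x^4*y + x^2*y^3 - 2*x^2*y*z^2 + 4*x^3*z + 3*x*y^2*z - 4*x^2*y - y^3 - 3*x*z + 3*y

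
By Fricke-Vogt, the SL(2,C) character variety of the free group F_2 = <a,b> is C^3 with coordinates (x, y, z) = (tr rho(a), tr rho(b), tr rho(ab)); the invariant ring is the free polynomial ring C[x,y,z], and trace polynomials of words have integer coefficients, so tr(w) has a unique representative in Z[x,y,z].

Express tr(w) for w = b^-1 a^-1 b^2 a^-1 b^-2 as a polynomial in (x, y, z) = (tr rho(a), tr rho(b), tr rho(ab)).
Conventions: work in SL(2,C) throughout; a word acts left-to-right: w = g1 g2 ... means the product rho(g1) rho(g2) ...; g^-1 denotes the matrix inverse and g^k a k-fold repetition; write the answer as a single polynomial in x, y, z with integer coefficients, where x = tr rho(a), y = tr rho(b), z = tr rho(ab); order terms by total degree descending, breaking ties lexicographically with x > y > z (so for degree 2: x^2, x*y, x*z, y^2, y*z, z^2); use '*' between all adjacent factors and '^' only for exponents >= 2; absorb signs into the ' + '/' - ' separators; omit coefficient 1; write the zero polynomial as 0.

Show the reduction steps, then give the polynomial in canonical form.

trace(a^-1 b) = trace(b) * trace(a) - trace(b a)  (eliminate a^-1) = x*y - z
trace(a^2 b) = trace(a) * trace(b a) - trace(b)  (reduce the a square) = x*z - y
trace(a^2) = trace(a) * trace(a) - trace(1)  (reduce the a square) = x^2 - 2
trace(a b^2 a) = trace(b) * trace(a^2 b) - trace(a^2)  (reduce the b square) = x*y*z - x^2 - y^2 + 2
next, trace(a b a b) = trace(b a) * trace(b a) - trace(1)  (split on b) = z^2 - 2
trace(a b^2 a b) = trace(b) * trace(a b a b) - trace(a b a)  (reduce the b square) = y*z^2 - x*z - y
trace(b^2 a b^-1 a) = trace(a b^2 a) * trace(b) - trace(a b^2 a b)  (eliminate b^-1) = x*y^2*z - x^2*y - y^3 - y*z^2 + x*z + 3*y
and trace(b^-1 a^-1 b^2 a) = trace(b^2 a b^-1) * trace(a) - trace(b^2 a b^-1 a)  (eliminate a^-1) = -x*y^2*z + x^2*y + y^3 + y*z^2 - 3*y
next, trace(a^-1 b^2 a^-1 b^-1) = trace(b^-1 a^-1 b^2) * trace(a) - trace(b^-1 a^-1 b^2 a)  (eliminate a^-1) = x*y^2*z - y^3 - y*z^2 - x*z + 3*y
trace(b^2) = trace(b) * trace(b) - trace(1)  (reduce the b square) = y^2 - 2
trace(b^2 a) = trace(b) * trace(a b) - trace(a)  (reduce the b square) = y*z - x
trace(b^2 a^-1) = trace(b^2) * trace(a) - trace(b^2 a)  (eliminate a^-1) = x*y^2 - y*z - x
trace(a^-1 b^2 a^-1) = trace(b^2 a^-1) * trace(a) - trace(b^2)  (eliminate a^-1) = x^2*y^2 - x*y*z - x^2 - y^2 + 2
trace(b^-1 a^-1 b^2 a^-1 b^-1) = trace(a^-1 b^2 a^-1 b^-1) * trace(b) - trace(a^-1 b^2 a^-1)  (eliminate b^-1) = x*y^3*z - x^2*y^2 - y^4 - y^2*z^2 + x^2 + 4*y^2 - 2
next, trace(b^-1 a^-1 b^2 a^-1 b^-2) = trace(b^-1 a^-1 b^2 a^-1 b^-1) * trace(b) - trace(b^-1 a^-1 b^2 a^-1)  (eliminate b^-1) = x*y^4*z - x^2*y^3 - y^5 - y^3*z^2 - x*y^2*z + x^2*y + 5*y^3 + y*z^2 + x*z - 5*y

x*y^4*z - x^2*y^3 - y^5 - y^3*z^2 - x*y^2*z + x^2*y + 5*y^3 + y*z^2 + x*z - 5*y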